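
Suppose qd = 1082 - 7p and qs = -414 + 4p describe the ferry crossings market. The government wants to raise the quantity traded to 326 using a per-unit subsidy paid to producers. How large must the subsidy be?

At q = 326, invert demand for the buyer price: pb = (1082 − 326)/7 = 108; invert supply for the seller price: ps = (326 − (-414))/4 = 185.
The subsidy must fill the gap: s = ps − pb = 185 − 108 = 77.

Required subsidy s = 77 per unit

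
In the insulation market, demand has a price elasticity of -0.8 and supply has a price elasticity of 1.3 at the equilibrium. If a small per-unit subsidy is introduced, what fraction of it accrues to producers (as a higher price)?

Producer share = 8/21

For a small subsidy around the equilibrium, the benefit split depends on the relative slopes, which at a point are proportional to the elasticities.
Buyer share = εs/(εs + |εd|) = 1.3/(1.3 + 0.8) = 13/21; seller share = |εd|/(εs + |εd|) = 8/21.
So producers capture 8/21 of the subsidy.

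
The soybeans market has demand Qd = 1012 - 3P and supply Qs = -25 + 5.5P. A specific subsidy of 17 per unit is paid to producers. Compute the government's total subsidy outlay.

Pre-subsidy: 1012 - 3P = -25 + 5.5P gives P* = 122, Q* = 646.
With the subsidy, sellers receive Ps = Pb + 17 for each unit, where Pb is the price buyers pay.
Supply in terms of Pb becomes Qs = -25 + 5.5(Pb + 17) = 68.5 + 5.5Pb. Setting this equal to demand: 1012 - 3Pb = 68.5 + 5.5Pb, so Pb = 111.
Sellers receive Ps = 111 + 17 = 128; Q' = 1012 − 3·111 = 679.
Government outlay = subsidy × quantity = 17 × 679 = 11543.

Government cost = 11543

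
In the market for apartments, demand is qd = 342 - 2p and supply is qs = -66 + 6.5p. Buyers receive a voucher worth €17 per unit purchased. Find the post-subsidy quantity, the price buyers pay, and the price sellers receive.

q' = 272; buyers pay €35; sellers receive €52

Pre-subsidy: 342 - 2p = -66 + 6.5p gives p* = 48, q* = 246.
With the rebate, buyers effectively pay pb = ps − 17, where ps is the price sellers receive.
Demand in terms of ps becomes qd = 342 − 2(ps − 17) = 376 - 2ps. Setting this equal to supply: 376 - 2ps = -66 + 6.5ps, so ps = 52.
Buyers pay pb = 52 − 17 = 35; q' = -66 + 6.5·52 = 272.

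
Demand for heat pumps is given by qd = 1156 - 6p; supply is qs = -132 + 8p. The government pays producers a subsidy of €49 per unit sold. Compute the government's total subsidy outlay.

Pre-subsidy: 1156 - 6p = -132 + 8p gives p* = 92, q* = 604.
With the subsidy, sellers receive ps = pb + 49 for each unit, where pb is the price buyers pay.
Supply in terms of pb becomes qs = -132 + 8(pb + 49) = 260 + 8pb. Setting this equal to demand: 1156 - 6pb = 260 + 8pb, so pb = 64.
Sellers receive ps = 64 + 49 = 113; q' = 1156 − 6·64 = 772.
Government outlay = subsidy × quantity = 49 × 772 = 37828.

Government cost = €37828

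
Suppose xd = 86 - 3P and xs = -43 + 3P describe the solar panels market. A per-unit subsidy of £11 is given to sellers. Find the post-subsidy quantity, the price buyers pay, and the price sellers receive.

x' = 38; buyers pay £16; sellers receive £27

Pre-subsidy: 86 - 3P = -43 + 3P gives P* = 21.5, x* = 21.5.
With the subsidy, sellers receive Ps = Pb + 11 for each unit, where Pb is the price buyers pay.
Supply in terms of Pb becomes xs = -43 + 3(Pb + 11) = -10 + 3Pb. Setting this equal to demand: 86 - 3Pb = -10 + 3Pb, so Pb = 16.
Sellers receive Ps = 16 + 11 = 27; x' = 86 − 3·16 = 38.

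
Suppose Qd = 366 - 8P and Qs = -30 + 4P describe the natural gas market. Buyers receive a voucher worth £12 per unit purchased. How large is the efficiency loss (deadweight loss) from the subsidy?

Pre-subsidy: 366 - 8P = -30 + 4P gives P* = 33, Q* = 102.
With the rebate, buyers effectively pay Pb = Ps − 12, where Ps is the price sellers receive.
Demand in terms of Ps becomes Qd = 366 − 8(Ps − 12) = 462 - 8Ps. Setting this equal to supply: 462 - 8Ps = -30 + 4Ps, so Ps = 41.
Buyers pay Pb = 41 − 12 = 29; Q' = -30 + 4·41 = 134.
The subsidy expands output by 134 − 102 = 32 past the efficient level; on those units the gap between marginal cost and willingness to pay runs from 0 up to 12.
DWL = ½ × 12 × 32 = 192.

Deadweight loss = £192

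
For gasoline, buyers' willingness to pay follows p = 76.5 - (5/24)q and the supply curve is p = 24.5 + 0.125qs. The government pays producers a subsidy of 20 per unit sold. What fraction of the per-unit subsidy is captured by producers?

Pre-subsidy: 76.5 - (5/24)q = 24.5 + 0.125q gives q* = 156 and p* = 44.
With the subsidy, sellers receive ps = pb + 20 for each unit, where pb is the price buyers pay.
On the curves, pb = 76.5 - (5/24)q and ps = 24.5 + 0.125q; the wedge ps − pb = 20 gives 24.5 + 0.125q − (76.5 - (5/24)q) = 20, so q' = 216.
Then pb = 76.5 − (5/24)·216 = 31.5 and ps = 24.5 + 0.125·216 = 51.5.
Buyers' price falls by p* − pb = 44 − 31.5 = 12.5; sellers' price rises by ps − p* = 51.5 − 44 = 7.5.
So producers capture 7.5/20 = 0.375 of each unit of subsidy.

Producer share = 0.375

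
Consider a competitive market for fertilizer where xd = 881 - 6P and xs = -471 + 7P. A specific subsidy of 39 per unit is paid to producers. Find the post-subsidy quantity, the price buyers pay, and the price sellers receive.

x' = 383; buyers pay 83; sellers receive 122

Pre-subsidy: 881 - 6P = -471 + 7P gives P* = 104, x* = 257.
With the subsidy, sellers receive Ps = Pb + 39 for each unit, where Pb is the price buyers pay.
Supply in terms of Pb becomes xs = -471 + 7(Pb + 39) = -198 + 7Pb. Setting this equal to demand: 881 - 6Pb = -198 + 7Pb, so Pb = 83.
Sellers receive Ps = 83 + 39 = 122; x' = 881 − 6·83 = 383.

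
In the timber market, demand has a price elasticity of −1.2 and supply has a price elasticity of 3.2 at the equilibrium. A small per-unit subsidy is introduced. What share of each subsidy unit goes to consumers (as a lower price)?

For a small subsidy around the equilibrium, the benefit split depends on the relative slopes, which at a point are proportional to the elasticities.
Buyer share = εs/(εs + |εd|) = 3.2/(3.2 + 1.2) = 8/11; seller share = |εd|/(εs + |εd|) = 3/11.

Consumer share = 8/11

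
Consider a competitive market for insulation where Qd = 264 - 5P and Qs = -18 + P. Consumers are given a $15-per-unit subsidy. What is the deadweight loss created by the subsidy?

Pre-subsidy: 264 - 5P = -18 + P gives P* = 47, Q* = 29.
With the rebate, buyers effectively pay Pb = Ps − 15, where Ps is the price sellers receive.
Demand in terms of Ps becomes Qd = 264 − 5(Ps − 15) = 339 - 5Ps. Setting this equal to supply: 339 - 5Ps = -18 + Ps, so Ps = 59.5.
Buyers pay Pb = 59.5 − 15 = 44.5; Q' = -18 + 1·59.5 = 41.5.
The subsidy expands output by 41.5 − 29 = 12.5 past the efficient level; on those units the gap between marginal cost and willingness to pay runs from 0 up to 15.
DWL = ½ × 15 × 12.5 = 93.75.

Deadweight loss = $93.75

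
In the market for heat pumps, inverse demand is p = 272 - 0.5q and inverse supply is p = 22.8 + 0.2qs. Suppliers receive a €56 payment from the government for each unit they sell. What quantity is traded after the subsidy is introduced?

q' = 436

Pre-subsidy: 272 - 0.5q = 22.8 + 0.2q gives q* = 356 and p* = 94.
With the subsidy, sellers receive ps = pb + 56 for each unit, where pb is the price buyers pay.
On the curves, pb = 272 - 0.5q and ps = 22.8 + 0.2q; the wedge ps − pb = 56 gives 22.8 + 0.2q − (272 - 0.5q) = 56, so q' = 436.
Then pb = 272 − 0.5·436 = 54 and ps = 22.8 + 0.2·436 = 110.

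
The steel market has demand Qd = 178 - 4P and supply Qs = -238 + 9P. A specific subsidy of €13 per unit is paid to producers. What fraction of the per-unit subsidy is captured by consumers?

Consumer share = 9/13

Pre-subsidy: 178 - 4P = -238 + 9P gives P* = 32, Q* = 50.
With the subsidy, sellers receive Ps = Pb + 13 for each unit, where Pb is the price buyers pay.
Supply in terms of Pb becomes Qs = -238 + 9(Pb + 13) = -121 + 9Pb. Setting this equal to demand: 178 - 4Pb = -121 + 9Pb, so Pb = 23.
Sellers receive Ps = 23 + 13 = 36; Q' = 178 − 4·23 = 86.
Buyers' price falls by P* − Pb = 32 − 23 = 9; sellers' price rises by Ps − P* = 36 − 32 = 4.
So consumers capture 9/13 = 9/13 of each unit of subsidy.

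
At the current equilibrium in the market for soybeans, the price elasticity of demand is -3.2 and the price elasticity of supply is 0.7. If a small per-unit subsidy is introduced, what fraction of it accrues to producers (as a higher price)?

For a small subsidy around the equilibrium, the benefit split depends on the relative slopes, which at a point are proportional to the elasticities.
Buyer share = εs/(εs + |εd|) = 0.7/(0.7 + 3.2) = 7/39; seller share = |εd|/(εs + |εd|) = 32/39.
So producers capture 32/39 of the subsidy.

Producer share = 32/39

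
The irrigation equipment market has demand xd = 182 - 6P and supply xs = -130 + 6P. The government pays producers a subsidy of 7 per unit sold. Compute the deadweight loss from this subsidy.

Pre-subsidy: 182 - 6P = -130 + 6P gives P* = 26, x* = 26.
With the subsidy, sellers receive Ps = Pb + 7 for each unit, where Pb is the price buyers pay.
Supply in terms of Pb becomes xs = -130 + 6(Pb + 7) = -88 + 6Pb. Setting this equal to demand: 182 - 6Pb = -88 + 6Pb, so Pb = 22.5.
Sellers receive Ps = 22.5 + 7 = 29.5; x' = 182 − 6·22.5 = 47.
The subsidy expands output by 47 − 26 = 21 past the efficient level; on those units the gap between marginal cost and willingness to pay runs from 0 up to 7.
DWL = ½ × 7 × 21 = 73.5.

Deadweight loss = 73.5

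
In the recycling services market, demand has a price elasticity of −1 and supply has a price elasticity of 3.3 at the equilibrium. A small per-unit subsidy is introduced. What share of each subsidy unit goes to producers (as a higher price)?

For a small subsidy around the equilibrium, the benefit split depends on the relative slopes, which at a point are proportional to the elasticities.
Buyer share = εs/(εs + |εd|) = 3.3/(3.3 + 1) = 33/43; seller share = |εd|/(εs + |εd|) = 10/43.
So producers capture 10/43 of the subsidy.

Producer share = 10/43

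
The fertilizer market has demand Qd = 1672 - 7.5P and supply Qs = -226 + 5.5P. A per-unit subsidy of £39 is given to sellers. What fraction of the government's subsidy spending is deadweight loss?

DWL / government spending = 495/5606

Pre-subsidy: 1672 - 7.5P = -226 + 5.5P gives P* = 146, Q* = 577.
With the subsidy, sellers receive Ps = Pb + 39 for each unit, where Pb is the price buyers pay.
Supply in terms of Pb becomes Qs = -226 + 5.5(Pb + 39) = -11.5 + 5.5Pb. Setting this equal to demand: 1672 - 7.5Pb = -11.5 + 5.5Pb, so Pb = 129.5.
Sellers receive Ps = 129.5 + 39 = 168.5; Q' = 1672 − 7.5·129.5 = 700.75.
ΔCS = ½(577 + 700.75)(146 − 129.5) = 10541.4375; ΔPS = ½(577 + 700.75)(168.5 − 146) = 14374.6875.
Government spending = 39 × 700.75 = 27329.25.
DWL = ½ × 39 × (700.75 − 577) = 2413.125; fraction = 2413.125 / 27329.25 = 495/5606.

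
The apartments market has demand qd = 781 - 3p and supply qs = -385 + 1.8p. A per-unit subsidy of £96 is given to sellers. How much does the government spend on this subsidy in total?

Pre-subsidy: 781 - 3p = -385 + 1.8p gives p* = 2915/12, q* = 52.25.
With the subsidy, sellers receive ps = pb + 96 for each unit, where pb is the price buyers pay.
Supply in terms of pb becomes qs = -385 + 1.8(pb + 96) = -212.2 + 1.8pb. Setting this equal to demand: 781 - 3pb = -212.2 + 1.8pb, so pb = 2483/12.
Sellers receive ps = 2483/12 + 96 = 3635/12; q' = 781 − 3·(2483/12) = 160.25.
Government outlay = subsidy × quantity = 96 × 160.25 = 15384.

Government cost = £15384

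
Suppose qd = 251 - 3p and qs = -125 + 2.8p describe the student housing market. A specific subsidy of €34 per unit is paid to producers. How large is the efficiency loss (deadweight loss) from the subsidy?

Pre-subsidy: 251 - 3p = -125 + 2.8p gives p* = 1880/29, q* = 1639/29.
With the subsidy, sellers receive ps = pb + 34 for each unit, where pb is the price buyers pay.
Supply in terms of pb becomes qs = -125 + 2.8(pb + 34) = -29.8 + 2.8pb. Setting this equal to demand: 251 - 3pb = -29.8 + 2.8pb, so pb = 1404/29.
Sellers receive ps = 1404/29 + 34 = 2390/29; q' = 251 − 3·(1404/29) = 3067/29.
The subsidy expands output by 3067/29 − 1639/29 = 1428/29 past the efficient level; on those units the gap between marginal cost and willingness to pay runs from 0 up to 34.
DWL = ½ × 34 × 1428/29 = 24276/29.

Deadweight loss = 24276/29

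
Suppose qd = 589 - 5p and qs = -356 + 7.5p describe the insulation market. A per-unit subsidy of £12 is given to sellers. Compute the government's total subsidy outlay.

Pre-subsidy: 589 - 5p = -356 + 7.5p gives p* = 75.6, q* = 211.
With the subsidy, sellers receive ps = pb + 12 for each unit, where pb is the price buyers pay.
Supply in terms of pb becomes qs = -356 + 7.5(pb + 12) = -266 + 7.5pb. Setting this equal to demand: 589 - 5pb = -266 + 7.5pb, so pb = 68.4.
Sellers receive ps = 68.4 + 12 = 80.4; q' = 589 − 5·68.4 = 247.
Government outlay = subsidy × quantity = 12 × 247 = 2964.

Government cost = £2964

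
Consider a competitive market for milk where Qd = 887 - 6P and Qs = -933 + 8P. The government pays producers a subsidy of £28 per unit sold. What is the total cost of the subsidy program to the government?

Pre-subsidy: 887 - 6P = -933 + 8P gives P* = 130, Q* = 107.
With the subsidy, sellers receive Ps = Pb + 28 for each unit, where Pb is the price buyers pay.
Supply in terms of Pb becomes Qs = -933 + 8(Pb + 28) = -709 + 8Pb. Setting this equal to demand: 887 - 6Pb = -709 + 8Pb, so Pb = 114.
Sellers receive Ps = 114 + 28 = 142; Q' = 887 − 6·114 = 203.
Government outlay = subsidy × quantity = 28 × 203 = 5684.

Government cost = £5684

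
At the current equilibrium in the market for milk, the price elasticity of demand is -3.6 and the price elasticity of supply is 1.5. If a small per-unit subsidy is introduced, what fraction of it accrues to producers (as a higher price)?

For a small subsidy around the equilibrium, the benefit split depends on the relative slopes, which at a point are proportional to the elasticities.
Buyer share = εs/(εs + |εd|) = 1.5/(1.5 + 3.6) = 5/17; seller share = |εd|/(εs + |εd|) = 12/17.
So producers capture 12/17 of the subsidy.

Producer share = 12/17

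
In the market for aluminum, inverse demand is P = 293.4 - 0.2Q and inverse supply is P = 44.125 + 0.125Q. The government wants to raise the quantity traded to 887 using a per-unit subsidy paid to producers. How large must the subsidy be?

Required subsidy s = 39 per unit

At Q = 887, from the demand curve buyers pay Pb = 293.4 − 0.2·887 = 116; from the supply curve sellers need Ps = 44.125 + 0.125·887 = 155.
The subsidy must fill the gap: s = Ps − Pb = 155 − 116 = 39.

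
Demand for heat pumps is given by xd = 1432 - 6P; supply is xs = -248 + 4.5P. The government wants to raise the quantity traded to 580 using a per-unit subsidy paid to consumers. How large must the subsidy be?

At x = 580, invert demand for the buyer price: Pb = (1432 − 580)/6 = 142; invert supply for the seller price: Ps = (580 − (-248))/4.5 = 184.
The subsidy must fill the gap: s = Ps − Pb = 184 − 142 = 42.

Required subsidy s = 42 per unit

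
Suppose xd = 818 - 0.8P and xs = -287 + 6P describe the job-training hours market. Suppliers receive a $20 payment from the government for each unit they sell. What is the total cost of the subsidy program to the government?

Pre-subsidy: 818 - 0.8P = -287 + 6P gives P* = 162.5, x* = 688.
With the subsidy, sellers receive Ps = Pb + 20 for each unit, where Pb is the price buyers pay.
Supply in terms of Pb becomes xs = -287 + 6(Pb + 20) = -167 + 6Pb. Setting this equal to demand: 818 - 0.8Pb = -167 + 6Pb, so Pb = 4925/34.
Sellers receive Ps = 4925/34 + 20 = 5605/34; x' = 818 − 0.8·(4925/34) = 11936/17.
Government outlay = subsidy × quantity = 20 × 11936/17 = 238720/17.

Government cost = 238720/17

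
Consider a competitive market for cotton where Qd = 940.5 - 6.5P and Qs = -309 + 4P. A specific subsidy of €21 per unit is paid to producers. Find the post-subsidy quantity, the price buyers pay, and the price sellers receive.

Pre-subsidy: 940.5 - 6.5P = -309 + 4P gives P* = 119, Q* = 167.
With the subsidy, sellers receive Ps = Pb + 21 for each unit, where Pb is the price buyers pay.
Supply in terms of Pb becomes Qs = -309 + 4(Pb + 21) = -225 + 4Pb. Setting this equal to demand: 940.5 - 6.5Pb = -225 + 4Pb, so Pb = 111.
Sellers receive Ps = 111 + 21 = 132; Q' = 940.5 − 6.5·111 = 219.

Q' = 219; buyers pay €111; sellers receive €132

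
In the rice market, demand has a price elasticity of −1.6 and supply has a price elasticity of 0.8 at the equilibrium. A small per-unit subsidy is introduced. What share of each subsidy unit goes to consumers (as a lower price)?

Consumer share = 1/3

For a small subsidy around the equilibrium, the benefit split depends on the relative slopes, which at a point are proportional to the elasticities.
Buyer share = εs/(εs + |εd|) = 0.8/(0.8 + 1.6) = 1/3; seller share = |εd|/(εs + |εd|) = 2/3.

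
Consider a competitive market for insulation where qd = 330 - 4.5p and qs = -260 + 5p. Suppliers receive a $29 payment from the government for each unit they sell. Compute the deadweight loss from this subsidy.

Deadweight loss = 37845/38

Pre-subsidy: 330 - 4.5p = -260 + 5p gives p* = 1180/19, q* = 960/19.
With the subsidy, sellers receive ps = pb + 29 for each unit, where pb is the price buyers pay.
Supply in terms of pb becomes qs = -260 + 5(pb + 29) = -115 + 5pb. Setting this equal to demand: 330 - 4.5pb = -115 + 5pb, so pb = 890/19.
Sellers receive ps = 890/19 + 29 = 1441/19; q' = 330 − 4.5·(890/19) = 2265/19.
The subsidy expands output by 2265/19 − 960/19 = 1305/19 past the efficient level; on those units the gap between marginal cost and willingness to pay runs from 0 up to 29.
DWL = ½ × 29 × 1305/19 = 37845/38.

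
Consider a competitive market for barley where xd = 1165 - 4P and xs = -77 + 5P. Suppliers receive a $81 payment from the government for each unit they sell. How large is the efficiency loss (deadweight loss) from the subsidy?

Deadweight loss = $7290

Pre-subsidy: 1165 - 4P = -77 + 5P gives P* = 138, x* = 613.
With the subsidy, sellers receive Ps = Pb + 81 for each unit, where Pb is the price buyers pay.
Supply in terms of Pb becomes xs = -77 + 5(Pb + 81) = 328 + 5Pb. Setting this equal to demand: 1165 - 4Pb = 328 + 5Pb, so Pb = 93.
Sellers receive Ps = 93 + 81 = 174; x' = 1165 − 4·93 = 793.
The subsidy expands output by 793 − 613 = 180 past the efficient level; on those units the gap between marginal cost and willingness to pay runs from 0 up to 81.
DWL = ½ × 81 × 180 = 7290.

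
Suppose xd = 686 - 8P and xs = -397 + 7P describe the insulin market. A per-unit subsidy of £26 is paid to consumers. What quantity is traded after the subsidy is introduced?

x' = 3082/15

Pre-subsidy: 686 - 8P = -397 + 7P gives P* = 72.2, x* = 108.4.
With the rebate, buyers effectively pay Pb = Ps − 26, where Ps is the price sellers receive.
Demand in terms of Ps becomes xd = 686 − 8(Ps − 26) = 894 - 8Ps. Setting this equal to supply: 894 - 8Ps = -397 + 7Ps, so Ps = 1291/15.
Buyers pay Pb = 1291/15 − 26 = 901/15; x' = -397 + 7·(1291/15) = 3082/15.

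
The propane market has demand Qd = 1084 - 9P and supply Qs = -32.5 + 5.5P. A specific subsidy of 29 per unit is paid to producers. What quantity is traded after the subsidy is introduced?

Pre-subsidy: 1084 - 9P = -32.5 + 5.5P gives P* = 77, Q* = 391.
With the subsidy, sellers receive Ps = Pb + 29 for each unit, where Pb is the price buyers pay.
Supply in terms of Pb becomes Qs = -32.5 + 5.5(Pb + 29) = 127 + 5.5Pb. Setting this equal to demand: 1084 - 9Pb = 127 + 5.5Pb, so Pb = 66.
Sellers receive Ps = 66 + 29 = 95; Q' = 1084 − 9·66 = 490.

Q' = 490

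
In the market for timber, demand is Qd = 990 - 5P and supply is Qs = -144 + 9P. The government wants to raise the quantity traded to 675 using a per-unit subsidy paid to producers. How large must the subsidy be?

At Q = 675, invert demand for the buyer price: Pb = (990 − 675)/5 = 63; invert supply for the seller price: Ps = (675 − (-144))/9 = 91.
The subsidy must fill the gap: s = Ps − Pb = 91 − 63 = 28.

Required subsidy s = 28 per unit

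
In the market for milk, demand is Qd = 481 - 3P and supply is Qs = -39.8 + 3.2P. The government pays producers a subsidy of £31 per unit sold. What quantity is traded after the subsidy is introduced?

Pre-subsidy: 481 - 3P = -39.8 + 3.2P gives P* = 84, Q* = 229.
With the subsidy, sellers receive Ps = Pb + 31 for each unit, where Pb is the price buyers pay.
Supply in terms of Pb becomes Qs = -39.8 + 3.2(Pb + 31) = 59.4 + 3.2Pb. Setting this equal to demand: 481 - 3Pb = 59.4 + 3.2Pb, so Pb = 68.
Sellers receive Ps = 68 + 31 = 99; Q' = 481 − 3·68 = 277.

Q' = 277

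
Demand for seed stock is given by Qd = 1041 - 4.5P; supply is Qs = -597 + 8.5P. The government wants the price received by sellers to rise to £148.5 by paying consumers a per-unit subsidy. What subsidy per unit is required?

Required subsidy s = £65 per unit

At a seller price of 148.5, quantity supplied is -597 + 8.5·148.5 = 665.25.
Buyers absorb 665.25 only when they pay Pb with 1041 − 4.5·Pb = 665.25, i.e. Pb = 83.5.
s = Ps − Pb = 148.5 − 83.5 = 65.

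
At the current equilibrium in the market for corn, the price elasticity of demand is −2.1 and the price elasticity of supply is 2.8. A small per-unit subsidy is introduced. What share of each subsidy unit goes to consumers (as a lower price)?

Consumer share = 4/7

For a small subsidy around the equilibrium, the benefit split depends on the relative slopes, which at a point are proportional to the elasticities.
Buyer share = εs/(εs + |εd|) = 2.8/(2.8 + 2.1) = 4/7; seller share = |εd|/(εs + |εd|) = 3/7.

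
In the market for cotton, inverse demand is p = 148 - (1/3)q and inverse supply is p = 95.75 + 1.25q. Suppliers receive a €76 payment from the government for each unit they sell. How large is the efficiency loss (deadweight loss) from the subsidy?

Deadweight loss = €1824

Pre-subsidy: 148 - (1/3)q = 95.75 + 1.25q gives q* = 33 and p* = 137.
With the subsidy, sellers receive ps = pb + 76 for each unit, where pb is the price buyers pay.
On the curves, pb = 148 - (1/3)q and ps = 95.75 + 1.25q; the wedge ps − pb = 76 gives 95.75 + 1.25q − (148 - (1/3)q) = 76, so q' = 81.
Then pb = 148 − (1/3)·81 = 121 and ps = 95.75 + 1.25·81 = 197.
The subsidy expands output by 81 − 33 = 48 past the efficient level; on those units the gap between marginal cost and willingness to pay runs from 0 up to 76.
DWL = ½ × 76 × 48 = 1824.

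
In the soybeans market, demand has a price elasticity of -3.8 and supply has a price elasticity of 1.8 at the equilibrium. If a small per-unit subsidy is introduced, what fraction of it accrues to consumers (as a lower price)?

For a small subsidy around the equilibrium, the benefit split depends on the relative slopes, which at a point are proportional to the elasticities.
Buyer share = εs/(εs + |εd|) = 1.8/(1.8 + 3.8) = 9/28; seller share = |εd|/(εs + |εd|) = 19/28.

Consumer share = 9/28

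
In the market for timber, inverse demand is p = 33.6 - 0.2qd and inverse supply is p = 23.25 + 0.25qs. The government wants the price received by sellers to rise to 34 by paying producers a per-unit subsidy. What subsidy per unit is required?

Required subsidy s = 9 per unit

At a seller price of 34, quantity supplied is -93 + 4·34 = 43.
Buyers absorb 43 only when they pay pb = 33.6 − 0.2·43 = 25.
s = ps − pb = 34 − 25 = 9.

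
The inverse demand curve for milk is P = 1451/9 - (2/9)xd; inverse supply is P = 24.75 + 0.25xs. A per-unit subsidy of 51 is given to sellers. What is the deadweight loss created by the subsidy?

Deadweight loss = 2754

Pre-subsidy: 1451/9 - (2/9)x = 24.75 + 0.25x gives x* = 289 and P* = 97.
With the subsidy, sellers receive Ps = Pb + 51 for each unit, where Pb is the price buyers pay.
On the curves, Pb = 1451/9 - (2/9)x and Ps = 24.75 + 0.25x; the wedge Ps − Pb = 51 gives 24.75 + 0.25x − (1451/9 - (2/9)x) = 51, so x' = 397.
Then Pb = 1451/9 − (2/9)·397 = 73 and Ps = 24.75 + 0.25·397 = 124.
The subsidy expands output by 397 − 289 = 108 past the efficient level; on those units the gap between marginal cost and willingness to pay runs from 0 up to 51.
DWL = ½ × 51 × 108 = 2754.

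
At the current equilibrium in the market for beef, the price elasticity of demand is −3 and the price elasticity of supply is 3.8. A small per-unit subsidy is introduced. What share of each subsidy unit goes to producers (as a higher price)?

Producer share = 15/34

For a small subsidy around the equilibrium, the benefit split depends on the relative slopes, which at a point are proportional to the elasticities.
Buyer share = εs/(εs + |εd|) = 3.8/(3.8 + 3) = 19/34; seller share = |εd|/(εs + |εd|) = 15/34.
So producers capture 15/34 of the subsidy.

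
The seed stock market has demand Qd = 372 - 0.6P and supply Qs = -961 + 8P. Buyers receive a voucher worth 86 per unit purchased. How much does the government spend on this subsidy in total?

Pre-subsidy: 372 - 0.6P = -961 + 8P gives P* = 155, Q* = 279.
With the rebate, buyers effectively pay Pb = Ps − 86, where Ps is the price sellers receive.
Demand in terms of Ps becomes Qd = 372 − 0.6(Ps − 86) = 423.6 - 0.6Ps. Setting this equal to supply: 423.6 - 0.6Ps = -961 + 8Ps, so Ps = 161.
Buyers pay Pb = 161 − 86 = 75; Q' = -961 + 8·161 = 327.
Government outlay = subsidy × quantity = 86 × 327 = 28122.

Government cost = 28122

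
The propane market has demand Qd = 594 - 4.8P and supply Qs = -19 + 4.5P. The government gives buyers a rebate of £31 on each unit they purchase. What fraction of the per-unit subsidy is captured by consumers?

Pre-subsidy: 594 - 4.8P = -19 + 4.5P gives P* = 6130/93, Q* = 8606/31.
With the rebate, buyers effectively pay Pb = Ps − 31, where Ps is the price sellers receive.
Demand in terms of Ps becomes Qd = 594 − 4.8(Ps − 31) = 742.8 - 4.8Ps. Setting this equal to supply: 742.8 - 4.8Ps = -19 + 4.5Ps, so Ps = 7618/93.
Buyers pay Pb = 7618/93 − 31 = 4735/93; Q' = -19 + 4.5·(7618/93) = 10838/31.
Buyers' price falls by P* − Pb = 6130/93 − 4735/93 = 15; sellers' price rises by Ps − P* = 7618/93 − 6130/93 = 16.
So consumers capture 15/31 = 15/31 of each unit of subsidy.

Consumer share = 15/31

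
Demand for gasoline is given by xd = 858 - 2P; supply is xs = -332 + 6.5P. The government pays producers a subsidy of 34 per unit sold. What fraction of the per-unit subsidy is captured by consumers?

Consumer share = 13/17

Pre-subsidy: 858 - 2P = -332 + 6.5P gives P* = 140, x* = 578.
With the subsidy, sellers receive Ps = Pb + 34 for each unit, where Pb is the price buyers pay.
Supply in terms of Pb becomes xs = -332 + 6.5(Pb + 34) = -111 + 6.5Pb. Setting this equal to demand: 858 - 2Pb = -111 + 6.5Pb, so Pb = 114.
Sellers receive Ps = 114 + 34 = 148; x' = 858 − 2·114 = 630.
Buyers' price falls by P* − Pb = 140 − 114 = 26; sellers' price rises by Ps − P* = 148 − 140 = 8.
So consumers capture 26/34 = 13/17 of each unit of subsidy.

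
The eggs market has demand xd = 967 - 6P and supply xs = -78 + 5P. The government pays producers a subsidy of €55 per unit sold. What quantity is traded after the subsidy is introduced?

Pre-subsidy: 967 - 6P = -78 + 5P gives P* = 95, x* = 397.
With the subsidy, sellers receive Ps = Pb + 55 for each unit, where Pb is the price buyers pay.
Supply in terms of Pb becomes xs = -78 + 5(Pb + 55) = 197 + 5Pb. Setting this equal to demand: 967 - 6Pb = 197 + 5Pb, so Pb = 70.
Sellers receive Ps = 70 + 55 = 125; x' = 967 − 6·70 = 547.

x' = 547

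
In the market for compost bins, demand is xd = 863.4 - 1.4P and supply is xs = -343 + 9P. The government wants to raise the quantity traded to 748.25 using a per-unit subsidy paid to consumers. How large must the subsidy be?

Required subsidy s = 39 per unit

At x = 748.25, invert demand for the buyer price: Pb = (863.4 − 748.25)/1.4 = 82.25; invert supply for the seller price: Ps = (748.25 − (-343))/9 = 121.25.
The subsidy must fill the gap: s = Ps − Pb = 121.25 − 82.25 = 39.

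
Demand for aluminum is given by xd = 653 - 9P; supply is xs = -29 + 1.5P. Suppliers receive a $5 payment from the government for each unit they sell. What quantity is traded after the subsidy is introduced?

Pre-subsidy: 653 - 9P = -29 + 1.5P gives P* = 1364/21, x* = 479/7.
With the subsidy, sellers receive Ps = Pb + 5 for each unit, where Pb is the price buyers pay.
Supply in terms of Pb becomes xs = -29 + 1.5(Pb + 5) = -21.5 + 1.5Pb. Setting this equal to demand: 653 - 9Pb = -21.5 + 1.5Pb, so Pb = 1349/21.
Sellers receive Ps = 1349/21 + 5 = 1454/21; x' = 653 − 9·(1349/21) = 524/7.

x' = 524/7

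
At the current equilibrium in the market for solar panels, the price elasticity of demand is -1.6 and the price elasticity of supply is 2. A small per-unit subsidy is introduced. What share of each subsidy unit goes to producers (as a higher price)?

Producer share = 4/9

For a small subsidy around the equilibrium, the benefit split depends on the relative slopes, which at a point are proportional to the elasticities.
Buyer share = εs/(εs + |εd|) = 2/(2 + 1.6) = 5/9; seller share = |εd|/(εs + |εd|) = 4/9.
So producers capture 4/9 of the subsidy.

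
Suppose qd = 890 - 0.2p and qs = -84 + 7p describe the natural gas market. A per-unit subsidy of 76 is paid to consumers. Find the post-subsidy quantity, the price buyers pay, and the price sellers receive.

q' = 15799/18; buyers pay 1105/18; sellers receive 2473/18

Pre-subsidy: 890 - 0.2p = -84 + 7p gives p* = 2435/18, q* = 15533/18.
With the rebate, buyers effectively pay pb = ps − 76, where ps is the price sellers receive.
Demand in terms of ps becomes qd = 890 − 0.2(ps − 76) = 905.2 - 0.2ps. Setting this equal to supply: 905.2 - 0.2ps = -84 + 7ps, so ps = 2473/18.
Buyers pay pb = 2473/18 − 76 = 1105/18; q' = -84 + 7·(2473/18) = 15799/18.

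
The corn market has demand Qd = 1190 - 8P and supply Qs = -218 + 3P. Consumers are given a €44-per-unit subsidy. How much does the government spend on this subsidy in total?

Pre-subsidy: 1190 - 8P = -218 + 3P gives P* = 128, Q* = 166.
With the rebate, buyers effectively pay Pb = Ps − 44, where Ps is the price sellers receive.
Demand in terms of Ps becomes Qd = 1190 − 8(Ps − 44) = 1542 - 8Ps. Setting this equal to supply: 1542 - 8Ps = -218 + 3Ps, so Ps = 160.
Buyers pay Pb = 160 − 44 = 116; Q' = -218 + 3·160 = 262.
Government outlay = subsidy × quantity = 44 × 262 = 11528.

Government cost = €11528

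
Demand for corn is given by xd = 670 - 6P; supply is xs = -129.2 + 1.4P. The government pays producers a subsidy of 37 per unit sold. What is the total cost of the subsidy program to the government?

Government cost = 2368

Pre-subsidy: 670 - 6P = -129.2 + 1.4P gives P* = 108, x* = 22.
With the subsidy, sellers receive Ps = Pb + 37 for each unit, where Pb is the price buyers pay.
Supply in terms of Pb becomes xs = -129.2 + 1.4(Pb + 37) = -77.4 + 1.4Pb. Setting this equal to demand: 670 - 6Pb = -77.4 + 1.4Pb, so Pb = 101.
Sellers receive Ps = 101 + 37 = 138; x' = 670 − 6·101 = 64.
Government outlay = subsidy × quantity = 37 × 64 = 2368.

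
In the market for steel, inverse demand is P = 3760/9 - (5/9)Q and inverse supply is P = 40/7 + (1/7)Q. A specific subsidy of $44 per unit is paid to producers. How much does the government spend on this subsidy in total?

Pre-subsidy: 3760/9 - (5/9)Q = 40/7 + (1/7)Q gives Q* = 590 and P* = 90.
With the subsidy, sellers receive Ps = Pb + 44 for each unit, where Pb is the price buyers pay.
On the curves, Pb = 3760/9 - (5/9)Q and Ps = 40/7 + (1/7)Q; the wedge Ps − Pb = 44 gives 40/7 + (1/7)Q − (3760/9 - (5/9)Q) = 44, so Q' = 653.
Then Pb = 3760/9 − (5/9)·653 = 55 and Ps = 40/7 + (1/7)·653 = 99.
Government outlay = subsidy × quantity = 44 × 653 = 28732.

Government cost = $28732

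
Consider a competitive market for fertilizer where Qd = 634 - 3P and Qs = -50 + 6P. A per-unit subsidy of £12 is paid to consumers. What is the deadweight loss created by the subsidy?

Deadweight loss = £144

Pre-subsidy: 634 - 3P = -50 + 6P gives P* = 76, Q* = 406.
With the rebate, buyers effectively pay Pb = Ps − 12, where Ps is the price sellers receive.
Demand in terms of Ps becomes Qd = 634 − 3(Ps − 12) = 670 - 3Ps. Setting this equal to supply: 670 - 3Ps = -50 + 6Ps, so Ps = 80.
Buyers pay Pb = 80 − 12 = 68; Q' = -50 + 6·80 = 430.
The subsidy expands output by 430 − 406 = 24 past the efficient level; on those units the gap between marginal cost and willingness to pay runs from 0 up to 12.
DWL = ½ × 12 × 24 = 144.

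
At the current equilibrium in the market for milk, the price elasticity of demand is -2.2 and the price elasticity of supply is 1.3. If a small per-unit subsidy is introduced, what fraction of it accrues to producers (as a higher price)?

Producer share = 22/35

For a small subsidy around the equilibrium, the benefit split depends on the relative slopes, which at a point are proportional to the elasticities.
Buyer share = εs/(εs + |εd|) = 1.3/(1.3 + 2.2) = 13/35; seller share = |εd|/(εs + |εd|) = 22/35.
So producers capture 22/35 of the subsidy.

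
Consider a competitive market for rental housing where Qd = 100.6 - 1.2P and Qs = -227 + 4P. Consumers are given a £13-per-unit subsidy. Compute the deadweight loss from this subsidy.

Pre-subsidy: 100.6 - 1.2P = -227 + 4P gives P* = 63, Q* = 25.
With the rebate, buyers effectively pay Pb = Ps − 13, where Ps is the price sellers receive.
Demand in terms of Ps becomes Qd = 100.6 − 1.2(Ps − 13) = 116.2 - 1.2Ps. Setting this equal to supply: 116.2 - 1.2Ps = -227 + 4Ps, so Ps = 66.
Buyers pay Pb = 66 − 13 = 53; Q' = -227 + 4·66 = 37.
The subsidy expands output by 37 − 25 = 12 past the efficient level; on those units the gap between marginal cost and willingness to pay runs from 0 up to 13.
DWL = ½ × 13 × 12 = 78.

Deadweight loss = £78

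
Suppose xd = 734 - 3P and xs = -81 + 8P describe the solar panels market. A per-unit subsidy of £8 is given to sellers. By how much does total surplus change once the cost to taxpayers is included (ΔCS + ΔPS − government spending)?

Net change in total surplus = -768/11

Pre-subsidy: 734 - 3P = -81 + 8P gives P* = 815/11, x* = 5629/11.
With the subsidy, sellers receive Ps = Pb + 8 for each unit, where Pb is the price buyers pay.
Supply in terms of Pb becomes xs = -81 + 8(Pb + 8) = -17 + 8Pb. Setting this equal to demand: 734 - 3Pb = -17 + 8Pb, so Pb = 751/11.
Sellers receive Ps = 751/11 + 8 = 839/11; x' = 734 − 3·(751/11) = 5821/11.
ΔCS = ½(5629/11 + 5821/11)(815/11 − 751/11) = 366400/121; ΔPS = ½(5629/11 + 5821/11)(839/11 − 815/11) = 137400/121.
Government spending = 8 × 5821/11 = 46568/11.
Net change = 366400/121 + 137400/121 − 46568/11 = -768/11. The loss equals the DWL triangle ½·8·192/11.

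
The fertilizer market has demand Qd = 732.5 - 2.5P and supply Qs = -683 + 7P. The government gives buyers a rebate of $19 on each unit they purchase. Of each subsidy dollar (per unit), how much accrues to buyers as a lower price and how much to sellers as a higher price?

Buyers gain $14 per unit; sellers gain $5 per unit

Pre-subsidy: 732.5 - 2.5P = -683 + 7P gives P* = 149, Q* = 360.
With the rebate, buyers effectively pay Pb = Ps − 19, where Ps is the price sellers receive.
Demand in terms of Ps becomes Qd = 732.5 − 2.5(Ps − 19) = 780 - 2.5Ps. Setting this equal to supply: 780 - 2.5Ps = -683 + 7Ps, so Ps = 154.
Buyers pay Pb = 154 − 19 = 135; Q' = -683 + 7·154 = 395.
Buyers' price falls by P* − Pb = 149 − 135 = 14; sellers' price rises by Ps − P* = 154 − 149 = 5.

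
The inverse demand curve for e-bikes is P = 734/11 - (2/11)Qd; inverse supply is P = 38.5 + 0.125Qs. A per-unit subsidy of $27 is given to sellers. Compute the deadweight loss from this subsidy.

Deadweight loss = $1188

Pre-subsidy: 734/11 - (2/11)Q = 38.5 + 0.125Q gives Q* = 92 and P* = 50.
With the subsidy, sellers receive Ps = Pb + 27 for each unit, where Pb is the price buyers pay.
On the curves, Pb = 734/11 - (2/11)Q and Ps = 38.5 + 0.125Q; the wedge Ps − Pb = 27 gives 38.5 + 0.125Q − (734/11 - (2/11)Q) = 27, so Q' = 180.
Then Pb = 734/11 − (2/11)·180 = 34 and Ps = 38.5 + 0.125·180 = 61.
The subsidy expands output by 180 − 92 = 88 past the efficient level; on those units the gap between marginal cost and willingness to pay runs from 0 up to 27.
DWL = ½ × 27 × 88 = 1188.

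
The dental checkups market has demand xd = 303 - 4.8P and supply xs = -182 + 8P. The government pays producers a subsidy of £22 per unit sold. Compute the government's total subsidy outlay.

Pre-subsidy: 303 - 4.8P = -182 + 8P gives P* = 37.890625, x* = 121.125.
With the subsidy, sellers receive Ps = Pb + 22 for each unit, where Pb is the price buyers pay.
Supply in terms of Pb becomes xs = -182 + 8(Pb + 22) = -6 + 8Pb. Setting this equal to demand: 303 - 4.8Pb = -6 + 8Pb, so Pb = 24.140625.
Sellers receive Ps = 24.140625 + 22 = 46.140625; x' = 303 − 4.8·24.140625 = 187.125.
Government outlay = subsidy × quantity = 22 × 187.125 = 4116.75.

Government cost = £4116.75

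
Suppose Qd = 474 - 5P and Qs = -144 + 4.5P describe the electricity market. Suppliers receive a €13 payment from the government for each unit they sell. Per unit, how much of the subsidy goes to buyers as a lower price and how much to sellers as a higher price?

Buyers gain 117/19 per unit; sellers gain 130/19 per unit

Pre-subsidy: 474 - 5P = -144 + 4.5P gives P* = 1236/19, Q* = 2826/19.
With the subsidy, sellers receive Ps = Pb + 13 for each unit, where Pb is the price buyers pay.
Supply in terms of Pb becomes Qs = -144 + 4.5(Pb + 13) = -85.5 + 4.5Pb. Setting this equal to demand: 474 - 5Pb = -85.5 + 4.5Pb, so Pb = 1119/19.
Sellers receive Ps = 1119/19 + 13 = 1366/19; Q' = 474 − 5·(1119/19) = 3411/19.
Buyers' price falls by P* − Pb = 1236/19 − 1119/19 = 117/19; sellers' price rises by Ps − P* = 1366/19 − 1236/19 = 130/19.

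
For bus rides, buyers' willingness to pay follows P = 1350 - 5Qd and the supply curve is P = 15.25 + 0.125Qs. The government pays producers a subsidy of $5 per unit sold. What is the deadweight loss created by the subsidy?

Deadweight loss = 100/41

Pre-subsidy: 1350 - 5Q = 15.25 + 0.125Q gives Q* = 10678/41 and P* = 1960/41.
With the subsidy, sellers receive Ps = Pb + 5 for each unit, where Pb is the price buyers pay.
On the curves, Pb = 1350 - 5Q and Ps = 15.25 + 0.125Q; the wedge Ps − Pb = 5 gives 15.25 + 0.125Q − (1350 - 5Q) = 5, so Q' = 10718/41.
Then Pb = 1350 − 5·(10718/41) = 1760/41 and Ps = 15.25 + 0.125·(10718/41) = 1965/41.
The subsidy expands output by 10718/41 − 10678/41 = 40/41 past the efficient level; on those units the gap between marginal cost and willingness to pay runs from 0 up to 5.
DWL = ½ × 5 × 40/41 = 100/41.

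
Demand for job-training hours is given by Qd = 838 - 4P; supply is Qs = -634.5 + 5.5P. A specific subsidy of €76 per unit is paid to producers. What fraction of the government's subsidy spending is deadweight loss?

DWL / government spending = 44/197

Pre-subsidy: 838 - 4P = -634.5 + 5.5P gives P* = 155, Q* = 218.
With the subsidy, sellers receive Ps = Pb + 76 for each unit, where Pb is the price buyers pay.
Supply in terms of Pb becomes Qs = -634.5 + 5.5(Pb + 76) = -216.5 + 5.5Pb. Setting this equal to demand: 838 - 4Pb = -216.5 + 5.5Pb, so Pb = 111.
Sellers receive Ps = 111 + 76 = 187; Q' = 838 − 4·111 = 394.
ΔCS = ½(218 + 394)(155 − 111) = 13464; ΔPS = ½(218 + 394)(187 − 155) = 9792.
Government spending = 76 × 394 = 29944.
DWL = ½ × 76 × (394 − 218) = 6688; fraction = 6688 / 29944 = 44/197.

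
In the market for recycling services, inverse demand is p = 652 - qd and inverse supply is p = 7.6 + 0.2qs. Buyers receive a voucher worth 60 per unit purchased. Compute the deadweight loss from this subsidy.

Deadweight loss = 1500

Pre-subsidy: 652 - q = 7.6 + 0.2q gives q* = 537 and p* = 115.
With the rebate, buyers effectively pay pb = ps − 60, where ps is the price sellers receive.
On the curves, pb = 652 - q and ps = 7.6 + 0.2q; the wedge ps − pb = 60 gives 7.6 + 0.2q − (652 - q) = 60, so q' = 587.
Then pb = 652 − 1·587 = 65 and ps = 7.6 + 0.2·587 = 125.
The subsidy expands output by 587 − 537 = 50 past the efficient level; on those units the gap between marginal cost and willingness to pay runs from 0 up to 60.
DWL = ½ × 60 × 50 = 1500.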